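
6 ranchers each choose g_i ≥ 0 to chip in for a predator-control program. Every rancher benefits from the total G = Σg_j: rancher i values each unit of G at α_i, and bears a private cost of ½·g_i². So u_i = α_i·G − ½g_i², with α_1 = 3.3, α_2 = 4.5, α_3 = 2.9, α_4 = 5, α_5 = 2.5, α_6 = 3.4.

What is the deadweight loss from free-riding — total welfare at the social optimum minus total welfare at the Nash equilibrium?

Rancher i's FOC: ∂u_i/∂g_i = α_i − g_i = 0, so g_i* = α_i.
NE contributions = (3.3, 4.5, 2.9, 5, 2.5, 3.4); G = 21.6.
W^NE = (Σα)·G − ½Σα_i² = 21.6² − ½·82.36 = 425.38.
Planner sets g_i = Σα_j = 21.6 for every i, so G^SO = 6·21.6 = 129.6.
W^SO = (Σα)·G^SO − ½·6·(Σα)² = (6/2)·21.6² = 1399.68.
Deadweight loss = W^SO − W^NE = 974.3.

974.3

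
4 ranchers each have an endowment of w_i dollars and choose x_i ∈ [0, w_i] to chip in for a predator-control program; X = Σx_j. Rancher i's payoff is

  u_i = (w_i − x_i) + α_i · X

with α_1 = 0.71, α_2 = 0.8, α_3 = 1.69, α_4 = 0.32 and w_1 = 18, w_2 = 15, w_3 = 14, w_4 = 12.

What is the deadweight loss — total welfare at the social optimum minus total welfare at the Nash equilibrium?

∂u_i/∂x_i = α_i − 1, so rancher i contributes w_i if α_i > 1, else 0.
α_i > 1 for i ∈ {3}; NE contributions (0, 0, 14, 0), X = 14.
W^NE = Σw_i − X^NE + (Σα_i)·X^NE = 59 + 2.52·14 = 94.28.
Planner: ∂(Σu_j)/∂x_i = Σα_j − 1 = 2.52 > 0, so everyone contributes w_i; X^SO = 59, W^SO = 59 + 2.52·59 = 207.68.
Deadweight loss = 113.4.

113.4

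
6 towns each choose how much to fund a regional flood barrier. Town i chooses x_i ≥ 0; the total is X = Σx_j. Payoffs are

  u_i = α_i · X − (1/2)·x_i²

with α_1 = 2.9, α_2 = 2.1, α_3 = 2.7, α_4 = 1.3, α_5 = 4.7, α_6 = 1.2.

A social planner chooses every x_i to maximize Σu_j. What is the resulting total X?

Planner FOC: ∂(Σu_j)/∂x_i = (Σα_j) − x_i = 0, so x_i^SO = Σα_j = 14.9 for every i; X^SO = 89.4.

89.4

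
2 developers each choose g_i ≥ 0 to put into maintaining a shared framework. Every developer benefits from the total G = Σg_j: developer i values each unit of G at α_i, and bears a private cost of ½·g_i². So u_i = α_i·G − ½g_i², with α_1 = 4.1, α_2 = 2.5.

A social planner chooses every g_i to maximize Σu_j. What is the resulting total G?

Planner FOC: ∂(Σu_j)/∂g_i = (Σα_j) − g_i = 0, so g_i^SO = Σα_j = 6.6 for every i; G^SO = 13.2.

13.2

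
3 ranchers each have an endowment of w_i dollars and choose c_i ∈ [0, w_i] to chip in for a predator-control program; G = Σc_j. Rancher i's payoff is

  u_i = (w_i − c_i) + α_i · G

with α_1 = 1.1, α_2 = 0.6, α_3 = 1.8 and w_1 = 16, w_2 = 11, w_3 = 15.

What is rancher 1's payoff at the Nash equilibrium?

∂u_i/∂c_i = α_i − 1, so rancher i contributes w_i if α_i > 1, else 0.
α_i > 1 for i ∈ {1, 3}; NE contributions (16, 0, 15), G = 31.
u_1 = (16 − 16) + 1.1·31 = 34.1.

34.1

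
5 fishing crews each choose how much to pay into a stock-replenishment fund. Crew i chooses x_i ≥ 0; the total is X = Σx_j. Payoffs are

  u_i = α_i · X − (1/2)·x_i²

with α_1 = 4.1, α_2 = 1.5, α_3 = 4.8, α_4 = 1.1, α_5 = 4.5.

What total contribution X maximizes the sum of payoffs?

80

Planner FOC: ∂(Σu_j)/∂x_i = (Σα_j) − x_i = 0, so x_i^SO = Σα_j = 16 for every i; X^SO = 80.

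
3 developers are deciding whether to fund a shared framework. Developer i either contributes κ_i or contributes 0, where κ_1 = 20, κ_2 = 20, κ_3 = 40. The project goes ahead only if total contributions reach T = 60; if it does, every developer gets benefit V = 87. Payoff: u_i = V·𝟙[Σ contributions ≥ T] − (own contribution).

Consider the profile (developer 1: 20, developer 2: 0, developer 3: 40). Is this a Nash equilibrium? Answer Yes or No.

Yes

Total = 60 ≥ 60: provided.
Developer 1 (pledges 20, payoff 67): dropping to 0 → total 40, payoff 0. No gain.
Developer 2 (pledges 0, payoff 87): pledging 20 → total 80, payoff 67. No gain.
Developer 3 (pledges 40, payoff 47): dropping to 0 → total 20, payoff 0. No gain.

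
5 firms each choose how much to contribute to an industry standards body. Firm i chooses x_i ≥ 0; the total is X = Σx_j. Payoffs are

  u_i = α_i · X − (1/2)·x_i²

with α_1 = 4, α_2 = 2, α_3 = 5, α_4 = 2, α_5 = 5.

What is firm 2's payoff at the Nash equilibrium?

34

Firm i's FOC: ∂u_i/∂x_i = α_i − x_i = 0, so x_i* = α_i.
NE contributions = (4, 2, 5, 2, 5); X = 18.
u_2 = α_2·X − ½·(x_2)² = 2·18 − ½·2² = 34.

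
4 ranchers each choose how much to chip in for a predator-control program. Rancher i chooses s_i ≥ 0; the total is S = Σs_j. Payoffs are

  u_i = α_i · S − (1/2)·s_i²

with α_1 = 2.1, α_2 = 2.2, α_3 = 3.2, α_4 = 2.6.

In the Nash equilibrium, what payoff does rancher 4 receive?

22.88

Rancher i's FOC: ∂u_i/∂s_i = α_i − s_i = 0, so s_i* = α_i.
NE contributions = (2.1, 2.2, 3.2, 2.6); S = 10.1.
u_4 = α_4·S − ½·(s_4)² = 2.6·10.1 − ½·2.6² = 22.88.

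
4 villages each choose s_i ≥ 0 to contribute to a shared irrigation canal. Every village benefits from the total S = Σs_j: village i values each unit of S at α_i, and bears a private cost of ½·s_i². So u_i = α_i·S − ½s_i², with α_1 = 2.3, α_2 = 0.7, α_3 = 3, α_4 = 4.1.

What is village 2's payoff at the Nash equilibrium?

Village i's FOC: ∂u_i/∂s_i = α_i − s_i = 0, so s_i* = α_i.
NE contributions = (2.3, 0.7, 3, 4.1); S = 10.1.
u_2 = α_2·S − ½·(s_2)² = 0.7·10.1 − ½·0.7² = 6.825.

6.825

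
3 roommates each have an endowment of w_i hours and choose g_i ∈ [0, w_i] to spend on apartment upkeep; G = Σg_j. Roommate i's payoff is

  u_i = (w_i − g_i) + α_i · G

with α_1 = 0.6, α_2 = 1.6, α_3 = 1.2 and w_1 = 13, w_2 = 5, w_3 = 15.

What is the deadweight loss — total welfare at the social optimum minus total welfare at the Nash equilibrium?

31.2

∂u_i/∂g_i = α_i − 1, so roommate i contributes w_i if α_i > 1, else 0.
α_i > 1 for i ∈ {2, 3}; NE contributions (0, 5, 15), G = 20.
W^NE = Σw_i − G^NE + (Σα_i)·G^NE = 33 + 2.4·20 = 81.
Planner: ∂(Σu_j)/∂g_i = Σα_j − 1 = 2.4 > 0, so everyone contributes w_i; G^SO = 33, W^SO = 33 + 2.4·33 = 112.2.
Deadweight loss = 31.2.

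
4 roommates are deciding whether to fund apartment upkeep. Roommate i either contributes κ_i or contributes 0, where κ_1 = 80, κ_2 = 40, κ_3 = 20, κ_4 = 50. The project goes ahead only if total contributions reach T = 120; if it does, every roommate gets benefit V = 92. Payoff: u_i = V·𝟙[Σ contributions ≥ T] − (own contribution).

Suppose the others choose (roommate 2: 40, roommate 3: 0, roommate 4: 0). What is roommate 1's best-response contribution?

80

Others' total = 40. Contributing 80 brings total to 120 ≥ 120: gain V − κ_1 = 12.
Best response: 80.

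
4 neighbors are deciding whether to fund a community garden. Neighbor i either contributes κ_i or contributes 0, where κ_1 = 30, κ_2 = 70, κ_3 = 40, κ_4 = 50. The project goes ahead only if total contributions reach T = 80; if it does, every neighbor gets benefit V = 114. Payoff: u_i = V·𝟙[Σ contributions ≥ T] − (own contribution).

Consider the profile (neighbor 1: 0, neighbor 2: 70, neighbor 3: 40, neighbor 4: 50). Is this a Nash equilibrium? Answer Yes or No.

Total = 160 ≥ 80: provided.
Neighbor 1 (pledges 0, payoff 114): pledging 30 → total 190, payoff 84. No gain.
Neighbor 2 (pledges 70, payoff 44): dropping to 0 → total 90, payoff 114. Profitable deviation.

No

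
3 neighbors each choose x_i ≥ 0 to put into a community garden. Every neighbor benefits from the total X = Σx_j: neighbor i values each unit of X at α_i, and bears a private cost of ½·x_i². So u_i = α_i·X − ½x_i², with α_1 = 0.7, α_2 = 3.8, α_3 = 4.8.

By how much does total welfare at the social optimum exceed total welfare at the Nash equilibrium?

62.23

Neighbor i's FOC: ∂u_i/∂x_i = α_i − x_i = 0, so x_i* = α_i.
NE contributions = (0.7, 3.8, 4.8); X = 9.3.
W^NE = (Σα)·X − ½Σα_i² = 9.3² − ½·37.97 = 67.505.
Planner sets x_i = Σα_j = 9.3 for every i, so X^SO = 3·9.3 = 27.9.
W^SO = (Σα)·X^SO − ½·3·(Σα)² = (3/2)·9.3² = 129.735.
Deadweight loss = W^SO − W^NE = 62.23.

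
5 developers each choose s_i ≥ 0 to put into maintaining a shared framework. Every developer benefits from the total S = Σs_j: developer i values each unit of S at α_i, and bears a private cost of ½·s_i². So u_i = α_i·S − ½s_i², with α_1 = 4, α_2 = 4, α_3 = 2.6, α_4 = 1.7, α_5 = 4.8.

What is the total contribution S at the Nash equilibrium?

Developer i's FOC: ∂u_i/∂s_i = α_i − s_i = 0, so s_i* = α_i.
NE contributions = (4, 4, 2.6, 1.7, 4.8); S = 17.1.

17.1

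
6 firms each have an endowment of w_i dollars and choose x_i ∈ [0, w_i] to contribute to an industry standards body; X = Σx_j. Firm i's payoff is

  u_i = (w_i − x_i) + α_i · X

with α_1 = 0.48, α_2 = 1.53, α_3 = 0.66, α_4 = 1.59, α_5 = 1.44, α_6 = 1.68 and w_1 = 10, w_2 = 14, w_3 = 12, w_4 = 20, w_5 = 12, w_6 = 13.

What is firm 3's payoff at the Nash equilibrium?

50.94

∂u_i/∂x_i = α_i − 1, so firm i contributes w_i if α_i > 1, else 0.
α_i > 1 for i ∈ {2, 4, 5, 6}; NE contributions (0, 14, 0, 20, 12, 13), X = 59.
u_3 = (12 − 0) + 0.66·59 = 50.94.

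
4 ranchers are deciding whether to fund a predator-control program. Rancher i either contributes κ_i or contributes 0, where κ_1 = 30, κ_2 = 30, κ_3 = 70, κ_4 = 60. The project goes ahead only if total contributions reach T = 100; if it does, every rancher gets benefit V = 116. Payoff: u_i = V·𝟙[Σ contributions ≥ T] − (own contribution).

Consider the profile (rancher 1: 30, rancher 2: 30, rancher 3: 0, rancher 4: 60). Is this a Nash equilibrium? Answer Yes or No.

Total = 120 ≥ 100: provided.
Rancher 1 (pledges 30, payoff 86): dropping to 0 → total 90, payoff 0. No gain.
Rancher 2 (pledges 30, payoff 86): dropping to 0 → total 90, payoff 0. No gain.
Rancher 3 (pledges 0, payoff 116): pledging 70 → total 190, payoff 46. No gain.
Rancher 4 (pledges 60, payoff 56): dropping to 0 → total 60, payoff 0. No gain.

Yes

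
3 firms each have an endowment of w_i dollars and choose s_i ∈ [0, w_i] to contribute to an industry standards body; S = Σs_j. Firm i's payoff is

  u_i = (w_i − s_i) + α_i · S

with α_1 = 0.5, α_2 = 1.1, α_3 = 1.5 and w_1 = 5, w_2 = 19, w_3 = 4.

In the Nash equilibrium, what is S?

23

∂u_i/∂s_i = α_i − 1, so firm i contributes w_i if α_i > 1, else 0.
α_i > 1 for i ∈ {2, 3}; NE contributions (0, 19, 4), S = 23.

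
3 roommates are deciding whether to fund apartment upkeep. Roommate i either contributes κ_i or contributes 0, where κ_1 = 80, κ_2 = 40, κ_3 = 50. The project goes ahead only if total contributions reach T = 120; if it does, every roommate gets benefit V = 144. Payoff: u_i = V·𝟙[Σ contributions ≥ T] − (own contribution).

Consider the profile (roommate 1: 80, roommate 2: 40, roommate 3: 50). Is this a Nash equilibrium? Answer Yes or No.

Total = 170 ≥ 120: provided.
Roommate 1 (pledges 80, payoff 64): dropping to 0 → total 90, payoff 0. No gain.
Roommate 2 (pledges 40, payoff 104): dropping to 0 → total 130, payoff 144. Profitable deviation.

No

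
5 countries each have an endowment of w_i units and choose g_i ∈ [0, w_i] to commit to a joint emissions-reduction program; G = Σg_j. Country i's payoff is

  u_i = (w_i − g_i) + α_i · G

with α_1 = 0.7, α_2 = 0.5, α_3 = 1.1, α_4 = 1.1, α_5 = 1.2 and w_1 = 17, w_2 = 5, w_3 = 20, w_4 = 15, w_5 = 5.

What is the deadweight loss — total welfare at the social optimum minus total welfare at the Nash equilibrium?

∂u_i/∂g_i = α_i − 1, so country i contributes w_i if α_i > 1, else 0.
α_i > 1 for i ∈ {3, 4, 5}; NE contributions (0, 0, 20, 15, 5), G = 40.
W^NE = Σw_i − G^NE + (Σα_i)·G^NE = 62 + 3.6·40 = 206.
Planner: ∂(Σu_j)/∂g_i = Σα_j − 1 = 3.6 > 0, so everyone contributes w_i; G^SO = 62, W^SO = 62 + 3.6·62 = 285.2.
Deadweight loss = 79.2.

79.2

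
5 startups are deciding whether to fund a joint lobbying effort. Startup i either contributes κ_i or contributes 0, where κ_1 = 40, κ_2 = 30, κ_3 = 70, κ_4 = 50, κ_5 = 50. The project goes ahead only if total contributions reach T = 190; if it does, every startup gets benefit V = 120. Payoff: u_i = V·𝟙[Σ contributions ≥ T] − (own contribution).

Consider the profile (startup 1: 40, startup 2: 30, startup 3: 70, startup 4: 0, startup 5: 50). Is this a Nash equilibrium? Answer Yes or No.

Total = 190 ≥ 190: provided.
Startup 1 (pledges 40, payoff 80): dropping to 0 → total 150, payoff 0. No gain.
Startup 2 (pledges 30, payoff 90): dropping to 0 → total 160, payoff 0. No gain.
Startup 3 (pledges 70, payoff 50): dropping to 0 → total 120, payoff 0. No gain.
Startup 4 (pledges 0, payoff 120): pledging 50 → total 240, payoff 70. No gain.
Startup 5 (pledges 50, payoff 70): dropping to 0 → total 140, payoff 0. No gain.

Yes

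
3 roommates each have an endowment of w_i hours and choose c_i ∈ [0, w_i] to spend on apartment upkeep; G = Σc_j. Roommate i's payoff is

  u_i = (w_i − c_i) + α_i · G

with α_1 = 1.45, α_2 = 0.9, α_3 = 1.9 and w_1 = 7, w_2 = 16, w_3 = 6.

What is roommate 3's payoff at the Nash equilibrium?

24.7

∂u_i/∂c_i = α_i − 1, so roommate i contributes w_i if α_i > 1, else 0.
α_i > 1 for i ∈ {1, 3}; NE contributions (7, 0, 6), G = 13.
u_3 = (6 − 6) + 1.9·13 = 24.7.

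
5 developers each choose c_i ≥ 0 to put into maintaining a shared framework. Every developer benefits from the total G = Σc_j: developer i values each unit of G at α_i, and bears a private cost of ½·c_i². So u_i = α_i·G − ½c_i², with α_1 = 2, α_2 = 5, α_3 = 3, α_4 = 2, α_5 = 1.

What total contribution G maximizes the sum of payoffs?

Planner FOC: ∂(Σu_j)/∂c_i = (Σα_j) − c_i = 0, so c_i^SO = Σα_j = 13 for every i; G^SO = 65.

65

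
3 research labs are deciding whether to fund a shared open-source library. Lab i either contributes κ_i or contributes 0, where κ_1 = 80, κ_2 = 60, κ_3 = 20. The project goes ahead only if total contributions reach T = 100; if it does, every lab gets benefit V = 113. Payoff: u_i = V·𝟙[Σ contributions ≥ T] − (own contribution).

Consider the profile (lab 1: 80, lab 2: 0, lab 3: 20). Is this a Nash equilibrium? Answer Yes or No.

Total = 100 ≥ 100: provided.
Lab 1 (pledges 80, payoff 33): dropping to 0 → total 20, payoff 0. No gain.
Lab 2 (pledges 0, payoff 113): pledging 60 → total 160, payoff 53. No gain.
Lab 3 (pledges 20, payoff 93): dropping to 0 → total 80, payoff 0. No gain.

Yes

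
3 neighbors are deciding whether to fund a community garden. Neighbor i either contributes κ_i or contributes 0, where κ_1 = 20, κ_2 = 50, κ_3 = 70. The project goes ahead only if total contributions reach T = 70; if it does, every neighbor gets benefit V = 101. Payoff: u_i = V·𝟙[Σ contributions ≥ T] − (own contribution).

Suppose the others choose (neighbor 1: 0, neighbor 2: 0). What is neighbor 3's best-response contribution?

70

Others' total = 0. Contributing 70 brings total to 70 ≥ 70: gain V − κ_3 = 31.
Best response: 70.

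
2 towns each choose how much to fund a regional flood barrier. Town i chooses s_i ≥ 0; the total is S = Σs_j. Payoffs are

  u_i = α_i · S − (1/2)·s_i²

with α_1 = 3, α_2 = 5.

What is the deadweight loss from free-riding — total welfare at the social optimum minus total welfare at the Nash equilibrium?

17

Town i's FOC: ∂u_i/∂s_i = α_i − s_i = 0, so s_i* = α_i.
NE contributions = (3, 5); S = 8.
W^NE = (Σα)·S − ½Σα_i² = 8² − ½·34 = 47.
Planner sets s_i = Σα_j = 8 for every i, so S^SO = 2·8 = 16.
W^SO = (Σα)·S^SO − ½·2·(Σα)² = (2/2)·8² = 64.
Deadweight loss = W^SO − W^NE = 17.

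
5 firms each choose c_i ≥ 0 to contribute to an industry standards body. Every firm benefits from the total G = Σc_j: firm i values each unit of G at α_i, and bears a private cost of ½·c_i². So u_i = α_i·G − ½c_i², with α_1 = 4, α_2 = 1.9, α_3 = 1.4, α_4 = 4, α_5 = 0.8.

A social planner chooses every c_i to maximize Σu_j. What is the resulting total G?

Planner FOC: ∂(Σu_j)/∂c_i = (Σα_j) − c_i = 0, so c_i^SO = Σα_j = 12.1 for every i; G^SO = 60.5.

60.5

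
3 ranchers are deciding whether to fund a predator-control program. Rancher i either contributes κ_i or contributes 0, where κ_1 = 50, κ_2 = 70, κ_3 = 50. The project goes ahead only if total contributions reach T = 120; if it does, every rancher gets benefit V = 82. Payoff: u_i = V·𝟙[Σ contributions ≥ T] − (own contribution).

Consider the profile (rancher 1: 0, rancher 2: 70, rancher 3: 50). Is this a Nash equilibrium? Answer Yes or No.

Yes

Total = 120 ≥ 120: provided.
Rancher 1 (pledges 0, payoff 82): pledging 50 → total 170, payoff 32. No gain.
Rancher 2 (pledges 70, payoff 12): dropping to 0 → total 50, payoff 0. No gain.
Rancher 3 (pledges 50, payoff 32): dropping to 0 → total 70, payoff 0. No gain.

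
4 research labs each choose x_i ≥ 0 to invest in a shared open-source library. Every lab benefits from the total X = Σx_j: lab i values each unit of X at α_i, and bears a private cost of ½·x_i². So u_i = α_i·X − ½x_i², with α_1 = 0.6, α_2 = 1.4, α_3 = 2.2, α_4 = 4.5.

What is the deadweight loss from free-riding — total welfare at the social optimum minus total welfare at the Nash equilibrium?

Lab i's FOC: ∂u_i/∂x_i = α_i − x_i = 0, so x_i* = α_i.
NE contributions = (0.6, 1.4, 2.2, 4.5); X = 8.7.
W^NE = (Σα)·X − ½Σα_i² = 8.7² − ½·27.41 = 61.985.
Planner sets x_i = Σα_j = 8.7 for every i, so X^SO = 4·8.7 = 34.8.
W^SO = (Σα)·X^SO − ½·4·(Σα)² = (4/2)·8.7² = 151.38.
Deadweight loss = W^SO − W^NE = 89.395.

89.395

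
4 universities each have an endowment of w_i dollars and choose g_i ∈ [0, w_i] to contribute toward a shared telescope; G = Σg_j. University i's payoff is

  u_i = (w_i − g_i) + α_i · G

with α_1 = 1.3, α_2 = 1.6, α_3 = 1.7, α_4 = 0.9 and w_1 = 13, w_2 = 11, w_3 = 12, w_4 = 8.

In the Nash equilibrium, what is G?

∂u_i/∂g_i = α_i − 1, so university i contributes w_i if α_i > 1, else 0.
α_i > 1 for i ∈ {1, 2, 3}; NE contributions (13, 11, 12, 0), G = 36.

36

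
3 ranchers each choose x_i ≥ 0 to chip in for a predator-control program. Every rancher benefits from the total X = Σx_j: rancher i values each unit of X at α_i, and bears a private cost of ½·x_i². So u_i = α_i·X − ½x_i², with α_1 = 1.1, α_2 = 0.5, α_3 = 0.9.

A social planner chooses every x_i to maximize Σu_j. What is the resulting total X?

7.5

Planner FOC: ∂(Σu_j)/∂x_i = (Σα_j) − x_i = 0, so x_i^SO = Σα_j = 2.5 for every i; X^SO = 7.5.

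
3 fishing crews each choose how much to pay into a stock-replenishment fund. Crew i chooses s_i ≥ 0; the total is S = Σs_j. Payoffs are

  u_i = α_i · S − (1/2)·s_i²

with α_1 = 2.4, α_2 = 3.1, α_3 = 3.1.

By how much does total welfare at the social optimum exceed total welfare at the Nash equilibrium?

Crew i's FOC: ∂u_i/∂s_i = α_i − s_i = 0, so s_i* = α_i.
NE contributions = (2.4, 3.1, 3.1); S = 8.6.
W^NE = (Σα)·S − ½Σα_i² = 8.6² − ½·24.98 = 61.47.
Planner sets s_i = Σα_j = 8.6 for every i, so S^SO = 3·8.6 = 25.8.
W^SO = (Σα)·S^SO − ½·3·(Σα)² = (3/2)·8.6² = 110.94.
Deadweight loss = W^SO − W^NE = 49.47.

49.47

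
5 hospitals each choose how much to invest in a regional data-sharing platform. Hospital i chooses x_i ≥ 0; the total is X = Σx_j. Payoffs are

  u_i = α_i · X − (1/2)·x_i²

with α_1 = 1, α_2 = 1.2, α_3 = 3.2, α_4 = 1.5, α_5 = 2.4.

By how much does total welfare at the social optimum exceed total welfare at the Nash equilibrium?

Hospital i's FOC: ∂u_i/∂x_i = α_i − x_i = 0, so x_i* = α_i.
NE contributions = (1, 1.2, 3.2, 1.5, 2.4); X = 9.3.
W^NE = (Σα)·X − ½Σα_i² = 9.3² − ½·20.69 = 76.145.
Planner sets x_i = Σα_j = 9.3 for every i, so X^SO = 5·9.3 = 46.5.
W^SO = (Σα)·X^SO − ½·5·(Σα)² = (5/2)·9.3² = 216.225.
Deadweight loss = W^SO − W^NE = 140.08.

140.08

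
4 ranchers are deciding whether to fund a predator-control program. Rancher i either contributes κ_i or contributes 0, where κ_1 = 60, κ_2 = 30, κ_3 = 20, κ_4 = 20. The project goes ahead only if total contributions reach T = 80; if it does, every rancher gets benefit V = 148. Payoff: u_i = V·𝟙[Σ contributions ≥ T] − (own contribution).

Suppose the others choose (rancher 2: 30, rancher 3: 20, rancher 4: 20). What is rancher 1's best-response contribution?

Others' total = 70. Contributing 60 brings total to 130 ≥ 80: gain V − κ_1 = 88.
Best response: 60.

60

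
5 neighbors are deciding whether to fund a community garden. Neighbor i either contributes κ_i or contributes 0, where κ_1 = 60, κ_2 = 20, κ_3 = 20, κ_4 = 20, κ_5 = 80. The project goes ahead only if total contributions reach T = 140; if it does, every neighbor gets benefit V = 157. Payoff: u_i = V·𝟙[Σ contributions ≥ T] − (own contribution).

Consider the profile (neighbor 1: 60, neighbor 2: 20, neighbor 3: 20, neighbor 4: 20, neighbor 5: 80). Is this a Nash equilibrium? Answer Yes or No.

No

Total = 200 ≥ 140: provided.
Neighbor 1 (pledges 60, payoff 97): dropping to 0 → total 140, payoff 157. Profitable deviation.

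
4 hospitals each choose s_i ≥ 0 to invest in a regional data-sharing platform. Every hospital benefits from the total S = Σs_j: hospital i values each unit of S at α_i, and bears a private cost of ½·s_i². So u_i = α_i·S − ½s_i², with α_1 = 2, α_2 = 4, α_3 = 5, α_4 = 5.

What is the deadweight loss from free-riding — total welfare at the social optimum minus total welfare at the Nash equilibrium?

Hospital i's FOC: ∂u_i/∂s_i = α_i − s_i = 0, so s_i* = α_i.
NE contributions = (2, 4, 5, 5); S = 16.
W^NE = (Σα)·S − ½Σα_i² = 16² − ½·70 = 221.
Planner sets s_i = Σα_j = 16 for every i, so S^SO = 4·16 = 64.
W^SO = (Σα)·S^SO − ½·4·(Σα)² = (4/2)·16² = 512.
Deadweight loss = W^SO − W^NE = 291.

291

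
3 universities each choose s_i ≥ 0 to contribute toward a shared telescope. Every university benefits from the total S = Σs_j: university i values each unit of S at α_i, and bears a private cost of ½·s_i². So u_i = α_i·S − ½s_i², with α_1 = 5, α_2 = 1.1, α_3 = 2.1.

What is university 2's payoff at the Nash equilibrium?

8.415

University i's FOC: ∂u_i/∂s_i = α_i − s_i = 0, so s_i* = α_i.
NE contributions = (5, 1.1, 2.1); S = 8.2.
u_2 = α_2·S − ½·(s_2)² = 1.1·8.2 − ½·1.1² = 8.415.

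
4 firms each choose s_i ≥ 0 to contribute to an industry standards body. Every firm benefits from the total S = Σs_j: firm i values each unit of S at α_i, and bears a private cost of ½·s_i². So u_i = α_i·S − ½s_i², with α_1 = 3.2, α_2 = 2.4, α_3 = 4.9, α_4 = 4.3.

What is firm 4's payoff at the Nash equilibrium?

Firm i's FOC: ∂u_i/∂s_i = α_i − s_i = 0, so s_i* = α_i.
NE contributions = (3.2, 2.4, 4.9, 4.3); S = 14.8.
u_4 = α_4·S − ½·(s_4)² = 4.3·14.8 − ½·4.3² = 54.395.

54.395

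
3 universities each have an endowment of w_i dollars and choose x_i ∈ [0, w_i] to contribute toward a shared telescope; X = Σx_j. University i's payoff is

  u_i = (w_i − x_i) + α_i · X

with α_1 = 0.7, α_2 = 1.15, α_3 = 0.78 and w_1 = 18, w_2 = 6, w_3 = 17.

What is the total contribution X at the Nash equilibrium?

∂u_i/∂x_i = α_i − 1, so university i contributes w_i if α_i > 1, else 0.
α_i > 1 for i ∈ {2}; NE contributions (0, 6, 0), X = 6.

6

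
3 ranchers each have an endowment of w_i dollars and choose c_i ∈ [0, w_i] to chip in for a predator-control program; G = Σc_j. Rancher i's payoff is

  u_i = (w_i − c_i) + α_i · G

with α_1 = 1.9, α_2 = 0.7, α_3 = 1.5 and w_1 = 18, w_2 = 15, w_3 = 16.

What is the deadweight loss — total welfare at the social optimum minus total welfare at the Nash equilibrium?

46.5

∂u_i/∂c_i = α_i − 1, so rancher i contributes w_i if α_i > 1, else 0.
α_i > 1 for i ∈ {1, 3}; NE contributions (18, 0, 16), G = 34.
W^NE = Σw_i − G^NE + (Σα_i)·G^NE = 49 + 3.1·34 = 154.4.
Planner: ∂(Σu_j)/∂c_i = Σα_j − 1 = 3.1 > 0, so everyone contributes w_i; G^SO = 49, W^SO = 49 + 3.1·49 = 200.9.
Deadweight loss = 46.5.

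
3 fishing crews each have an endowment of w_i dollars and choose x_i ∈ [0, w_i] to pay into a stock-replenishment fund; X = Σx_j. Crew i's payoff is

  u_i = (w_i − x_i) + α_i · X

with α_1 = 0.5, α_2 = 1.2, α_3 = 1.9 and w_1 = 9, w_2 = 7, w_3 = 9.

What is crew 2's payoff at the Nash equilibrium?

19.2

∂u_i/∂x_i = α_i − 1, so crew i contributes w_i if α_i > 1, else 0.
α_i > 1 for i ∈ {2, 3}; NE contributions (0, 7, 9), X = 16.
u_2 = (7 − 7) + 1.2·16 = 19.2.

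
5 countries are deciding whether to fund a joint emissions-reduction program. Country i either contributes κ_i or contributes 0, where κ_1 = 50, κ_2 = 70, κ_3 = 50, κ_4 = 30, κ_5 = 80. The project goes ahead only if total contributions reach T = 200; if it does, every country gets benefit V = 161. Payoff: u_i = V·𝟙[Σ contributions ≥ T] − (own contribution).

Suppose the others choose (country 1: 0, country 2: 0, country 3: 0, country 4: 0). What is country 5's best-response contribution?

0

Others' total = 0. Even contributing 80 gives 80 < 200: no benefit either way.
Best response: 0.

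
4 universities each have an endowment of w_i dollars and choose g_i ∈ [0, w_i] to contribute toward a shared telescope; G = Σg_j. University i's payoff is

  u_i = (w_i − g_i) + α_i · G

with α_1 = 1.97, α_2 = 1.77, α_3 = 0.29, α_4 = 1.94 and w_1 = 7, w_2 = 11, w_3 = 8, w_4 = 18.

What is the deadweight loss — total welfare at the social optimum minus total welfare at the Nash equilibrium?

39.76

∂u_i/∂g_i = α_i − 1, so university i contributes w_i if α_i > 1, else 0.
α_i > 1 for i ∈ {1, 2, 4}; NE contributions (7, 11, 0, 18), G = 36.
W^NE = Σw_i − G^NE + (Σα_i)·G^NE = 44 + 4.97·36 = 222.92.
Planner: ∂(Σu_j)/∂g_i = Σα_j − 1 = 4.97 > 0, so everyone contributes w_i; G^SO = 44, W^SO = 44 + 4.97·44 = 262.68.
Deadweight loss = 39.76.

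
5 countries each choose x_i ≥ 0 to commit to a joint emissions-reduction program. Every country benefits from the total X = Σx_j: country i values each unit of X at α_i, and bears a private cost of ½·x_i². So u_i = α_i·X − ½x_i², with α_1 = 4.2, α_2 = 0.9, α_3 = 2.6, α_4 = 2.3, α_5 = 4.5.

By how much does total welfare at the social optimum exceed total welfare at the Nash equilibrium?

Country i's FOC: ∂u_i/∂x_i = α_i − x_i = 0, so x_i* = α_i.
NE contributions = (4.2, 0.9, 2.6, 2.3, 4.5); X = 14.5.
W^NE = (Σα)·X − ½Σα_i² = 14.5² − ½·50.75 = 184.875.
Planner sets x_i = Σα_j = 14.5 for every i, so X^SO = 5·14.5 = 72.5.
W^SO = (Σα)·X^SO − ½·5·(Σα)² = (5/2)·14.5² = 525.625.
Deadweight loss = W^SO − W^NE = 340.75.

340.75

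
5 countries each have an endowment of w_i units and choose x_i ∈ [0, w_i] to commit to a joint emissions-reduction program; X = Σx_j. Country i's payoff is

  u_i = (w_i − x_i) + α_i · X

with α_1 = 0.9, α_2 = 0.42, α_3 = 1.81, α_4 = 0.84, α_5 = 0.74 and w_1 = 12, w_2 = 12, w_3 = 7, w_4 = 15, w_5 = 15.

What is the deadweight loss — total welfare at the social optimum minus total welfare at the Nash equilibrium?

200.34

∂u_i/∂x_i = α_i − 1, so country i contributes w_i if α_i > 1, else 0.
α_i > 1 for i ∈ {3}; NE contributions (0, 0, 7, 0, 0), X = 7.
W^NE = Σw_i − X^NE + (Σα_i)·X^NE = 61 + 3.71·7 = 86.97.
Planner: ∂(Σu_j)/∂x_i = Σα_j − 1 = 3.71 > 0, so everyone contributes w_i; X^SO = 61, W^SO = 61 + 3.71·61 = 287.31.
Deadweight loss = 200.34.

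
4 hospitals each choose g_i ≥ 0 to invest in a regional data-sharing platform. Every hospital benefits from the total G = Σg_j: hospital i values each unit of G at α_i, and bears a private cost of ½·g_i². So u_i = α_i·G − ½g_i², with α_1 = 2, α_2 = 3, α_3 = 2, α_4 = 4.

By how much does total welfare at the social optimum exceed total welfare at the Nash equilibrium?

137.5

Hospital i's FOC: ∂u_i/∂g_i = α_i − g_i = 0, so g_i* = α_i.
NE contributions = (2, 3, 2, 4); G = 11.
W^NE = (Σα)·G − ½Σα_i² = 11² − ½·33 = 104.5.
Planner sets g_i = Σα_j = 11 for every i, so G^SO = 4·11 = 44.
W^SO = (Σα)·G^SO − ½·4·(Σα)² = (4/2)·11² = 242.
Deadweight loss = W^SO − W^NE = 137.5.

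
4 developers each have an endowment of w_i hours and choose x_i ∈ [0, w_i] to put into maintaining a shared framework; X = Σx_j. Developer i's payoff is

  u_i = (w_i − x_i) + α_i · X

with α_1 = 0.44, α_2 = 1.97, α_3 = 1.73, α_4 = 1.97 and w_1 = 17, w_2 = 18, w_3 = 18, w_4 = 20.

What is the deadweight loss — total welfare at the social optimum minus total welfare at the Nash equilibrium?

86.87

∂u_i/∂x_i = α_i − 1, so developer i contributes w_i if α_i > 1, else 0.
α_i > 1 for i ∈ {2, 3, 4}; NE contributions (0, 18, 18, 20), X = 56.
W^NE = Σw_i − X^NE + (Σα_i)·X^NE = 73 + 5.11·56 = 359.16.
Planner: ∂(Σu_j)/∂x_i = Σα_j − 1 = 5.11 > 0, so everyone contributes w_i; X^SO = 73, W^SO = 73 + 5.11·73 = 446.03.
Deadweight loss = 86.87.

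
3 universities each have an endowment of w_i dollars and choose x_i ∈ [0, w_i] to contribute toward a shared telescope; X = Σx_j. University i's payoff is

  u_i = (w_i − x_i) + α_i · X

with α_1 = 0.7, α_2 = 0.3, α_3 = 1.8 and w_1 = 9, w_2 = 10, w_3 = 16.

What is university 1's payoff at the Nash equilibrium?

∂u_i/∂x_i = α_i − 1, so university i contributes w_i if α_i > 1, else 0.
α_i > 1 for i ∈ {3}; NE contributions (0, 0, 16), X = 16.
u_1 = (9 − 0) + 0.7·16 = 20.2.

20.2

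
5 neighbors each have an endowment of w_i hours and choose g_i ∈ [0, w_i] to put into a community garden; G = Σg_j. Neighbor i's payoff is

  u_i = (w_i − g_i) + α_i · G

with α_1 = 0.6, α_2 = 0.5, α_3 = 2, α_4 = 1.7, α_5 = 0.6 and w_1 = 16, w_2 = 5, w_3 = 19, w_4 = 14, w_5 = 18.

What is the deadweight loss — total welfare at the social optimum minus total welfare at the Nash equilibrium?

∂u_i/∂g_i = α_i − 1, so neighbor i contributes w_i if α_i > 1, else 0.
α_i > 1 for i ∈ {3, 4}; NE contributions (0, 0, 19, 14, 0), G = 33.
W^NE = Σw_i − G^NE + (Σα_i)·G^NE = 72 + 4.4·33 = 217.2.
Planner: ∂(Σu_j)/∂g_i = Σα_j − 1 = 4.4 > 0, so everyone contributes w_i; G^SO = 72, W^SO = 72 + 4.4·72 = 388.8.
Deadweight loss = 171.6.

171.6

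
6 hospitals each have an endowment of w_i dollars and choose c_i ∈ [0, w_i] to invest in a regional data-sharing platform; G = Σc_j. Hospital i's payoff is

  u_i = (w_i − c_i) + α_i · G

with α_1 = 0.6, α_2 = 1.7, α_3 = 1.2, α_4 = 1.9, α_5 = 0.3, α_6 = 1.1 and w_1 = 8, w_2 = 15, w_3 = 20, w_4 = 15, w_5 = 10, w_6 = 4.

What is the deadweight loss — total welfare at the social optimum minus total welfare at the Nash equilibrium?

∂u_i/∂c_i = α_i − 1, so hospital i contributes w_i if α_i > 1, else 0.
α_i > 1 for i ∈ {2, 3, 4, 6}; NE contributions (0, 15, 20, 15, 0, 4), G = 54.
W^NE = Σw_i − G^NE + (Σα_i)·G^NE = 72 + 5.8·54 = 385.2.
Planner: ∂(Σu_j)/∂c_i = Σα_j − 1 = 5.8 > 0, so everyone contributes w_i; G^SO = 72, W^SO = 72 + 5.8·72 = 489.6.
Deadweight loss = 104.4.

104.4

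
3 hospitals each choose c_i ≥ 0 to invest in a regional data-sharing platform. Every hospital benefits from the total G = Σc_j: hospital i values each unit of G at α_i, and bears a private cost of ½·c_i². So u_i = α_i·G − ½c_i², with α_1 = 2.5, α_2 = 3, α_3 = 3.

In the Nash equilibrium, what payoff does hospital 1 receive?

18.125

Hospital i's FOC: ∂u_i/∂c_i = α_i − c_i = 0, so c_i* = α_i.
NE contributions = (2.5, 3, 3); G = 8.5.
u_1 = α_1·G − ½·(c_1)² = 2.5·8.5 − ½·2.5² = 18.125.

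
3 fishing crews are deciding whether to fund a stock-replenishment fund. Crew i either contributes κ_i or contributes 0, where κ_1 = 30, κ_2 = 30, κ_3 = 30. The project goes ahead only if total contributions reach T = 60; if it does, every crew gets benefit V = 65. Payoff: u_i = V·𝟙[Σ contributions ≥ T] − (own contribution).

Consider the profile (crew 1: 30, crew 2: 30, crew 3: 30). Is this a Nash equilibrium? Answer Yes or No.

Total = 90 ≥ 60: provided.
Crew 1 (pledges 30, payoff 35): dropping to 0 → total 60, payoff 65. Profitable deviation.

No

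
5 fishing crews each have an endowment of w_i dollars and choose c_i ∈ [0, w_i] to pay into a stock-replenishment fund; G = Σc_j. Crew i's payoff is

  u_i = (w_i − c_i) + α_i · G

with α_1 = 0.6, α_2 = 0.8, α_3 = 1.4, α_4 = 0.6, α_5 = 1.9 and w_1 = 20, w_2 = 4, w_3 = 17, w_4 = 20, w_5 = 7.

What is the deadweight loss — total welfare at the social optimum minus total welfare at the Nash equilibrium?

∂u_i/∂c_i = α_i − 1, so crew i contributes w_i if α_i > 1, else 0.
α_i > 1 for i ∈ {3, 5}; NE contributions (0, 0, 17, 0, 7), G = 24.
W^NE = Σw_i − G^NE + (Σα_i)·G^NE = 68 + 4.3·24 = 171.2.
Planner: ∂(Σu_j)/∂c_i = Σα_j − 1 = 4.3 > 0, so everyone contributes w_i; G^SO = 68, W^SO = 68 + 4.3·68 = 360.4.
Deadweight loss = 189.2.

189.2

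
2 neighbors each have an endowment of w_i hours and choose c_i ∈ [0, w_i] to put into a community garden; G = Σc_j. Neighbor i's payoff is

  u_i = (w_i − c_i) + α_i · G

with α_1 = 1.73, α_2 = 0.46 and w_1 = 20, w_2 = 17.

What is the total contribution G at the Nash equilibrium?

20

∂u_i/∂c_i = α_i − 1, so neighbor i contributes w_i if α_i > 1, else 0.
α_i > 1 for i ∈ {1}; NE contributions (20, 0), G = 20.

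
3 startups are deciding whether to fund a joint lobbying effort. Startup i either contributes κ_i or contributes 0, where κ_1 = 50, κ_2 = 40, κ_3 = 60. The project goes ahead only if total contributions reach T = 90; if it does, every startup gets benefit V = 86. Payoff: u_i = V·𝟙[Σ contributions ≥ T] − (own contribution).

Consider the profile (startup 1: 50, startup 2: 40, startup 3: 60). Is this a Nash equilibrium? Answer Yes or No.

No

Total = 150 ≥ 90: provided.
Startup 1 (pledges 50, payoff 36): dropping to 0 → total 100, payoff 86. Profitable deviation.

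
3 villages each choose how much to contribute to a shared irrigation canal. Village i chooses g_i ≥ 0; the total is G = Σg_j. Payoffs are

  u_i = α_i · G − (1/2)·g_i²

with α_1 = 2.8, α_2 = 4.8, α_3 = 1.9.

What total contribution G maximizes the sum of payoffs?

Planner FOC: ∂(Σu_j)/∂g_i = (Σα_j) − g_i = 0, so g_i^SO = Σα_j = 9.5 for every i; G^SO = 28.5.

28.5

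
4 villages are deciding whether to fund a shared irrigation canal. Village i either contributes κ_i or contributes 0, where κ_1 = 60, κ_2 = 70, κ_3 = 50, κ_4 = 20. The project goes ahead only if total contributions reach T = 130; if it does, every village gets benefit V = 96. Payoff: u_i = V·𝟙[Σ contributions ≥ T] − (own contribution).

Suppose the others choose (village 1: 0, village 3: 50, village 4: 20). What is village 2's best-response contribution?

Others' total = 70. Contributing 70 brings total to 140 ≥ 130: gain V − κ_2 = 26.
Best response: 70.

70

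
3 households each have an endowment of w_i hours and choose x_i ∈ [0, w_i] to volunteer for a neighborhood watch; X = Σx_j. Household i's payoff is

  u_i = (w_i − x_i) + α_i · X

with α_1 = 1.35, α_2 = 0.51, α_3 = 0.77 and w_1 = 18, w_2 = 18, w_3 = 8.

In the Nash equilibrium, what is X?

18

∂u_i/∂x_i = α_i − 1, so household i contributes w_i if α_i > 1, else 0.
α_i > 1 for i ∈ {1}; NE contributions (18, 0, 0), X = 18.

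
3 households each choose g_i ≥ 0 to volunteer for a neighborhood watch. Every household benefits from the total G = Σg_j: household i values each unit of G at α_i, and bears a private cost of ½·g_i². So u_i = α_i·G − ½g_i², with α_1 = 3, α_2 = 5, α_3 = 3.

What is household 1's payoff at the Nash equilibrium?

Household i's FOC: ∂u_i/∂g_i = α_i − g_i = 0, so g_i* = α_i.
NE contributions = (3, 5, 3); G = 11.
u_1 = α_1·G − ½·(g_1)² = 3·11 − ½·3² = 28.5.

28.5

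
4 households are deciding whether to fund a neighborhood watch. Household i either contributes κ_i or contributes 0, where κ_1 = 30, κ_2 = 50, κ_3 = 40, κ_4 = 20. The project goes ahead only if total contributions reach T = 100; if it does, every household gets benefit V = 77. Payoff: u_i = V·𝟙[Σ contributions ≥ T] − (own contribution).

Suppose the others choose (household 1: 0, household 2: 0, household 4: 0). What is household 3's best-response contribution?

Others' total = 0. Even contributing 40 gives 40 < 100: no benefit either way.
Best response: 0.

0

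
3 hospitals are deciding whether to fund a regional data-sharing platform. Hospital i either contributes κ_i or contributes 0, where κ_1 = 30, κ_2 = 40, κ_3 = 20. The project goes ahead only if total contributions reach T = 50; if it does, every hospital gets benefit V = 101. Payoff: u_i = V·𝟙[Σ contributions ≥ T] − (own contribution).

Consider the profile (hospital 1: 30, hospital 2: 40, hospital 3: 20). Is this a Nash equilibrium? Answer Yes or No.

No

Total = 90 ≥ 50: provided.
Hospital 1 (pledges 30, payoff 71): dropping to 0 → total 60, payoff 101. Profitable deviation.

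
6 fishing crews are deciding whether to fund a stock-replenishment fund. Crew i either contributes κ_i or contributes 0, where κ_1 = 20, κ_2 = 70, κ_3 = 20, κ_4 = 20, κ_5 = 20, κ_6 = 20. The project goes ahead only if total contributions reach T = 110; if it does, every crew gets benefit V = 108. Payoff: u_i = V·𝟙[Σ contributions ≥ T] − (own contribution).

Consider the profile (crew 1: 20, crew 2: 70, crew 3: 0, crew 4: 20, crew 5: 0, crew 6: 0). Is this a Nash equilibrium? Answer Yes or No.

Yes

Total = 110 ≥ 110: provided.
Crew 1 (pledges 20, payoff 88): dropping to 0 → total 90, payoff 0. No gain.
Crew 2 (pledges 70, payoff 38): dropping to 0 → total 40, payoff 0. No gain.
Crew 3 (pledges 0, payoff 108): pledging 20 → total 130, payoff 88. No gain.
Crew 4 (pledges 20, payoff 88): dropping to 0 → total 90, payoff 0. No gain.
Crew 5 (pledges 0, payoff 108): pledging 20 → total 130, payoff 88. No gain.
Crew 6 (pledges 0, payoff 108): pledging 20 → total 130, payoff 88. No gain.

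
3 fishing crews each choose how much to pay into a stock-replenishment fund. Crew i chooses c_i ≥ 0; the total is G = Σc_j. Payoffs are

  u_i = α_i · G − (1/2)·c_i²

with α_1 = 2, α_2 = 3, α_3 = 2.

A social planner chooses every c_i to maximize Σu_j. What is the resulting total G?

21

Planner FOC: ∂(Σu_j)/∂c_i = (Σα_j) − c_i = 0, so c_i^SO = Σα_j = 7 for every i; G^SO = 21.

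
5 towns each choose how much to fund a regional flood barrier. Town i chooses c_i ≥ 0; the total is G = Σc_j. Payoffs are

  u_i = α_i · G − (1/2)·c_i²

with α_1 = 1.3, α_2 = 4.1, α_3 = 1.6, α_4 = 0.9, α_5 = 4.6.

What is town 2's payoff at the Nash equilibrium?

42.845

Town i's FOC: ∂u_i/∂c_i = α_i − c_i = 0, so c_i* = α_i.
NE contributions = (1.3, 4.1, 1.6, 0.9, 4.6); G = 12.5.
u_2 = α_2·G − ½·(c_2)² = 4.1·12.5 − ½·4.1² = 42.845.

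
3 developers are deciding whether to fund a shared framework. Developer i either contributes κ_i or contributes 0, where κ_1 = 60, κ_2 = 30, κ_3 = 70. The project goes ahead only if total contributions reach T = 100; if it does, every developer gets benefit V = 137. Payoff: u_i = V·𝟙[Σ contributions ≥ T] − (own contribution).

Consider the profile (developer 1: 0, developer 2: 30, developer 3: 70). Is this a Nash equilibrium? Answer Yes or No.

Total = 100 ≥ 100: provided.
Developer 1 (pledges 0, payoff 137): pledging 60 → total 160, payoff 77. No gain.
Developer 2 (pledges 30, payoff 107): dropping to 0 → total 70, payoff 0. No gain.
Developer 3 (pledges 70, payoff 67): dropping to 0 → total 30, payoff 0. No gain.

Yes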